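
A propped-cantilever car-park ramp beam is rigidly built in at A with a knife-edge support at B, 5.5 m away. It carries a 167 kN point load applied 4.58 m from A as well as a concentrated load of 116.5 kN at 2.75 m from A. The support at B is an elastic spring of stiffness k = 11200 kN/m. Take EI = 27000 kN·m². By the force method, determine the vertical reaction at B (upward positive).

R_B = 155.2 kN

Remove the prop at B; the released (primary) structure is a cantilever built in at A.
Downward deflection at the released point B due to the loads:
  point load 167 at a = 4.58: Pa²(3L − a)/(6EI) = 6959/EI
  point load 116.5 at a = 2.75: Pa²(3L − a)/(6EI) = 2019/EI
  δ_0 = 8978/EI
Flexibility coefficient — unit upward force at B: δ_{BB} = L³/(3EI) = 55.46/EI.
With EI = 27000 kN·m²: δ_0 = 0.33253 m and δ_{BB} = 0.002054 m/kN.
Compatibility — the spring shortens by R_B/k under the reaction it provides: δ_0 − R_B·δ_{BB} = R_B/k. With 1/k = 0.000089 m/kN, R_B = δ_0 / (δ_{BB} + 1/k) = 0.33253 / (0.002054 + 0.000089) = 155.2 kN.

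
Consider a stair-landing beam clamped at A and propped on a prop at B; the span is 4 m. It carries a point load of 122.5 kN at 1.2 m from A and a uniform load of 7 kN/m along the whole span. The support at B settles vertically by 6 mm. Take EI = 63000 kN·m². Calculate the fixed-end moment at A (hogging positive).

Release the roller at B. Primary structure: cantilever fixed at A.
Downward deflection at the released point B due to the loads:
  point load 122.5 at a = 1.2: Pa²(3L − a)/(6EI) = 317.5/EI
  UDL 7: wL⁴/(8EI) = 224/EI
  δ_0 = 541.5/EI
Flexibility coefficient — unit upward force at B: δ_{BB} = L³/(3EI) = 21.33/EI.
With EI = 63000 kN·m²: δ_0 = 0.008596 m and δ_{BB} = 0.000339 m/kN.
Compatibility — the beam at B must follow the support down by 0.006 m: δ_0 − R_B·δ_{BB} = 0.006, so R_B = (0.008596 − 0.006)/0.000339 = 7.665 kN.
Moment equilibrium about A: M_A = Σ(load moments about A) − R_B·L = 203 − 7.665×4 = 172.3 kN·m.

M_A = 172.3 kN·m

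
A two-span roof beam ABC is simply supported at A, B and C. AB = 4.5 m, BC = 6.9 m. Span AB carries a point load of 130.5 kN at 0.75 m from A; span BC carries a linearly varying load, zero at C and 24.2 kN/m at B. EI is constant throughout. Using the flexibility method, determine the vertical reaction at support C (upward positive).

R_C = 18.37 kN

Insert a hinge at B; M_B is the redundant, and each span becomes simply supported.
Rotations at B on the released spans (each span's end-slope, ×1/EI):
  span AB: point load 130.5 at a = 0.75: Pab(L + a)/(6LEI) = 71.37/EI
  span BC: triangular load, peak 24.2: w₀L³/(45EI) = 176.7/EI
  relative rotation θ_0 = (71.37 + 176.7)/EI = 248/EI
A unit hogging moment at B produces rotation L₁/(3EI) + L₂/(3EI) = 3.8/EI.
Compatibility: M_B·(L₁+L₂)/(3EI) = θ_0, giving M_B = 65.27 kN·m (hogging).
Span BC, ΣM about C: R_B^{BC}·6.9 = 384.1 + 65.27, so R_B^{BC} = 65.12 kN and R_C = 83.49 − 65.12 = 18.37 kN.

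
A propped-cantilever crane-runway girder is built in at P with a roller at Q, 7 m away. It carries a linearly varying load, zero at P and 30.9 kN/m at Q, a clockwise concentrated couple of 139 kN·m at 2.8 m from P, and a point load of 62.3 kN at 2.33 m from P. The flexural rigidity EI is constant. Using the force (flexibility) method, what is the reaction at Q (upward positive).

Take the reaction at Q as the redundant and release it; the primary structure is a cantilever fixed at P.
Downward deflection at the released point Q due to the loads:
  triangular load, peak 30.9 at the free end: 11w₀L⁴/(120EI) = 6801/EI
  clockwise couple 139 at a = 2.8: M₀a(2L − a)/(2EI) = 2180/EI
  point load 62.3 at a = 2.33: Pa²(3L − a)/(6EI) = 1052/EI
  δ_0 = 10033/EI
Tip deflection under a unit load at Q: L³/(3EI) = 114.3/EI.
Compatibility at Q: δ_0 − R_Q·δ_{QQ} = 0, so R_Q = 10033/114.3 = 87.75 kN.

R_Q = 87.75 kN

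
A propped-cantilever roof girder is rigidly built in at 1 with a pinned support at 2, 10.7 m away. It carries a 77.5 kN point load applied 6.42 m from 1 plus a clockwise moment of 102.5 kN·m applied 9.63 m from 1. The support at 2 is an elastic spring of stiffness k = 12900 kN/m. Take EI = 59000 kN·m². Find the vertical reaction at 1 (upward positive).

Remove the prop at 2; the released (primary) structure is a cantilever built in at 1.
Primary-structure tip deflection at 2 by superposition:
  point load 77.5 at a = 6.42: Pa²(3L − a)/(6EI) = 13671/EI
  clockwise couple 102.5 at a = 9.63: M₀a(2L − a)/(2EI) = 5809/EI
  δ_0 = 19480/EI
Tip deflection under a unit load at 2: L³/(3EI) = 408.3/EI.
With EI = 59000 kN·m²: δ_0 = 0.33018 m and δ_{22} = 0.006921 m/kN.
Compatibility — the spring shortens by R_2/k under the reaction it provides: δ_0 − R_2·δ_{22} = R_2/k. With 1/k = 0.000078 m/kN, R_2 = δ_0 / (δ_{22} + 1/k) = 0.33018 / (0.006921 + 0.000078) = 47.18 kN.
Vertical equilibrium: R_1 = ΣP − R_2 = 77.5 − 47.18 = 30.32 kN.

R_1 = 30.32 kN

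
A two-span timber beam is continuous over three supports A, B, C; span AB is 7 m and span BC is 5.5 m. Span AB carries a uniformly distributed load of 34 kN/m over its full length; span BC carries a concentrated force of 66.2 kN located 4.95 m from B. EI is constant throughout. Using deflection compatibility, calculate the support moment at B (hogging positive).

M_B = 124.6 kN·m

Insert a hinge at B; M_B is the redundant, and each span becomes simply supported.
Rotations at B on the released spans (each span's end-slope, ×1/EI):
  span AB: UDL 34: wL³/(24EI) = 485.9/EI
  span BC: point load 66.2 at a = 4.95: Pab(L + b)/(6LEI) = 33.04/EI
  relative rotation θ_0 = (485.9 + 33.04)/EI = 519/EI
A unit hogging moment at B produces rotation L₁/(3EI) + L₂/(3EI) = 4.167/EI.
Compatibility: M_B·(L₁+L₂)/(3EI) = θ_0, giving M_B = 124.6 kN·m (hogging).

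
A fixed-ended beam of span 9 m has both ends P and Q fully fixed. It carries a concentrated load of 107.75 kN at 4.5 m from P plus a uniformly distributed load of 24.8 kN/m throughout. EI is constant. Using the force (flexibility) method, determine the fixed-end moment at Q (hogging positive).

M_Q = 288.6 kN·m

Take the two fixed-end moments M_P, M_Q as redundants; the released structure is the simple span PQ.
End rotations of the released simple span under the applied load (×1/EI):
  at P: point load 107.75 at a = 4.5: Pab(L + b)/(6LEI) = 545.5/EI
  at Q: point load 107.75 at a = 4.5: Pab(L + a)/(6LEI) = 545.5/EI
  at P: UDL 24.8: wL³/(24EI) = 753.3/EI
  at Q: UDL 24.8: wL³/(24EI) = 753.3/EI
  θ_P0 = 1299/EI,  θ_Q0 = 1299/EI
Flexibility coefficients: a unit moment at one end gives L/(3EI) there and L/(6EI) at the far end, so f₁₁ = f₂₂ = 3/EI and f₁₂ = f₂₁ = 1.5/EI.
Compatibility — zero rotation at each built-in end:
  3 M_P + 1.5 M_Q = 1299
  1.5 M_P + 3 M_Q = 1299
Solving the pair gives M_P = 288.6 kN·m and M_Q = 288.6 kN·m (hogging).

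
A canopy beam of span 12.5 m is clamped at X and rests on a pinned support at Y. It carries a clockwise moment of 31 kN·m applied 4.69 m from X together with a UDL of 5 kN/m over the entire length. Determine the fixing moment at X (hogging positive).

M_X = 100.3 kN·m

Choose R_Y as the redundant. The primary structure is the cantilever fixed at X.
Deflection at Y on the released cantilever, summing each load's contribution:
  clockwise couple 31 at a = 4.69: M₀a(2L − a)/(2EI) = 1476/EI
  UDL 5: wL⁴/(8EI) = 15259/EI
  δ_0 = 16735/EI
Tip deflection under a unit load at Y: L³/(3EI) = 651/EI.
Compatibility at Y: δ_0 − R_Y·δ_{YY} = 0, so R_Y = 16735/651 = 25.71 kN.
Moment equilibrium about X: M_X = Σ(load moments about X) − R_Y·L = 421.6 − 25.71×12.5 = 100.3 kN·m.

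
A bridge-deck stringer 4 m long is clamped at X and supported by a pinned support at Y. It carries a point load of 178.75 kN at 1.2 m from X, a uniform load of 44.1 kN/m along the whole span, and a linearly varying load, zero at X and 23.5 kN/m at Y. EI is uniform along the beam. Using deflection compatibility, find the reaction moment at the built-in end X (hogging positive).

M_X = 237.8 kN·m

Remove the prop at Y; the released (primary) structure is a cantilever built in at X.
Deflection at Y on the released cantilever, summing each load's contribution:
  point load 178.75 at a = 1.2: Pa²(3L − a)/(6EI) = 463.3/EI
  UDL 44.1: wL⁴/(8EI) = 1411/EI
  triangular load, peak 23.5 at the free end: 11w₀L⁴/(120EI) = 551.5/EI
  δ_0 = 2426/EI
Tip deflection under a unit load at Y: L³/(3EI) = 21.33/EI.
Compatibility at Y: δ_0 − R_Y·δ_{YY} = 0, so R_Y = 2426/21.33 = 113.7 kN.
Moment equilibrium about X: M_X = Σ(load moments about X) − R_Y·L = 692.6 − 113.7×4 = 237.8 kN·m.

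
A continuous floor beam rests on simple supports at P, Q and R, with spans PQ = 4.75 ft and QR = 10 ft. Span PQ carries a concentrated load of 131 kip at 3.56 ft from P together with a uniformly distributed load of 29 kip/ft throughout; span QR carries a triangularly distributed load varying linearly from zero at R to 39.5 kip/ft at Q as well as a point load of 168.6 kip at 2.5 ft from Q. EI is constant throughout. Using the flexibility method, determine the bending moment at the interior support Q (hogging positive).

M_Q = 425.3 kip·ft

Release continuity at Q by inserting a hinge; the redundant is the internal moment M_Q. The primary structure is two simply-supported spans PQ and QR.
End slopes at the hinge Q, treating each span as simply supported:
  span PQ: point load 131 at a = 3.56: Pab(L + a)/(6LEI) = 161.8/EI
  span PQ: UDL 29: wL³/(24EI) = 129.5/EI
  span QR: triangular load, peak 39.5: w₀L³/(45EI) = 877.8/EI
  span QR: point load 168.6 at a = 2.5: Pab(L + b)/(6LEI) = 922/EI
  relative rotation θ_0 = (291.3 + 1800)/EI = 2091/EI
A unit hogging moment at Q produces rotation L₁/(3EI) + L₂/(3EI) = 4.917/EI.
Compatibility: M_Q·(L₁+L₂)/(3EI) = θ_0, giving M_Q = 425.3 kip·ft (hogging).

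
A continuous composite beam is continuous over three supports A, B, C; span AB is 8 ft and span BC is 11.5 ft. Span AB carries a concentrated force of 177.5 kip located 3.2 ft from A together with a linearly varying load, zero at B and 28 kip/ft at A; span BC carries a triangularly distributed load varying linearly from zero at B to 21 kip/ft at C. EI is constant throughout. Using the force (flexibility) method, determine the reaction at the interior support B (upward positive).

R_B = 198.7 kip

Take M_B as the redundant. Released structure: two simple spans AB and BC with a hinge at B.
Discontinuity in slope at B on the released structure — sum the simple-span end rotations:
  span AB: point load 177.5 at a = 3.2: Pab(L + a)/(6LEI) = 636.2/EI
  span AB: triangular load, peak 28: 7w₀L³/(360EI) = 278.8/EI
  span BC: triangular load, peak 21: 7w₀L³/(360EI) = 621/EI
  relative rotation θ_0 = (914.9 + 621)/EI = 1536/EI
A unit hogging moment at B produces rotation L₁/(3EI) + L₂/(3EI) = 6.5/EI.
Compatibility: M_B·(L₁+L₂)/(3EI) = θ_0, giving M_B = 236.3 kip·ft (hogging).
Span AB, ΣM about A with M_B applied at B: R_B^{AB}·8 = 866.7 + 236.3, so R_B^{AB} = 137.9 kip and R_A = 289.5 − 137.9 = 151.6 kip.
Span BC, ΣM about C: R_B^{BC}·11.5 = 462.9 + 236.3, so R_B^{BC} = 60.8 kip and R_C = 120.8 − 60.8 = 59.95 kip.
R_B = 137.9 + 60.8 = 198.7 kip.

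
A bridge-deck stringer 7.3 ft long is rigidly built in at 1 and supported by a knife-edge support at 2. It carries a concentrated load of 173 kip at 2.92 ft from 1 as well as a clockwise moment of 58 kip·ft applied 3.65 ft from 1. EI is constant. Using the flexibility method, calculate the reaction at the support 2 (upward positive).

R_2 = 44.92 kip

Release the roller at 2. Primary structure: cantilever fixed at 1.
Primary-structure tip deflection at 2 by superposition:
  point load 173 at a = 2.92: Pa²(3L − a)/(6EI) = 4666/EI
  clockwise couple 58 at a = 3.65: M₀a(2L − a)/(2EI) = 1159/EI
  δ_0 = 5825/EI
Flexibility coefficient — unit upward force at 2: δ_{22} = L³/(3EI) = 129.7/EI.
Compatibility at 2: δ_0 − R_2·δ_{22} = 0, so R_2 = 5825/129.7 = 44.92 kip.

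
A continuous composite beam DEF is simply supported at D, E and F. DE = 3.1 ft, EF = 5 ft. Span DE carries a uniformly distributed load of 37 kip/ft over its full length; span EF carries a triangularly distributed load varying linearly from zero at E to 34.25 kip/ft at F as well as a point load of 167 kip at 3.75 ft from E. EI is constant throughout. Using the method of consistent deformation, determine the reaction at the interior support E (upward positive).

Insert a hinge at E; M_E is the redundant, and each span becomes simply supported.
Rotations at E on the released spans (each span's end-slope, ×1/EI):
  span DE: UDL 37: wL³/(24EI) = 45.93/EI
  span EF: triangular load, peak 34.25: 7w₀L³/(360EI) = 83.25/EI
  span EF: point load 167 at a = 3.75: Pab(L + b)/(6LEI) = 163.1/EI
  relative rotation θ_0 = (45.93 + 246.3)/EI = 292.3/EI
A unit hogging moment at E produces rotation L₁/(3EI) + L₂/(3EI) = 2.7/EI.
Compatibility: M_E·(L₁+L₂)/(3EI) = θ_0, giving M_E = 108.2 kip·ft (hogging).
Span DE, ΣM about D with M_E applied at E: R_E^{DE}·3.1 = 177.8 + 108.2, so R_E^{DE} = 92.27 kip and R_D = 114.7 − 92.27 = 22.43 kip.
Span EF, ΣM about F: R_E^{EF}·5 = 351.5 + 108.2, so R_E^{EF} = 91.94 kip and R_F = 252.6 − 91.94 = 160.7 kip.
R_E = 92.27 + 91.94 = 184.2 kip.

R_E = 184.2 kip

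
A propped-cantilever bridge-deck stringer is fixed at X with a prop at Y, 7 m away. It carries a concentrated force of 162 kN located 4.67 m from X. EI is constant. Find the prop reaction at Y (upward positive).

R_Y = 84.1 kN

Release the roller at Y. Primary structure: cantilever fixed at X.
Free-end deflection of the primary structure under the applied loading (downward +):
  point load 162 at a = 4.67: Pa²(3L − a)/(6EI) = 9616/EI
Tip deflection under a unit load at Y: L³/(3EI) = 114.3/EI.
Compatibility at Y: δ_0 − R_Y·δ_{YY} = 0, so R_Y = 9616/114.3 = 84.1 kN.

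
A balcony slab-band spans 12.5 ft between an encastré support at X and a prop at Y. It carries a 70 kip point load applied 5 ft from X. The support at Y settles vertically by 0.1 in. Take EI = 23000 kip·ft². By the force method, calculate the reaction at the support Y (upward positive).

Choose R_Y as the redundant. The primary structure is the cantilever fixed at X.
Deflection at Y on the released cantilever, summing each load's contribution:
  point load 70 at a = 5: Pa²(3L − a)/(6EI) = 9479/EI
Tip deflection under a unit load at Y: L³/(3EI) = 651/EI.
With EI = 23000 kip·ft²: δ_0 = 0.41214 ft and δ_{YY} = 0.028306 ft/kip.
Compatibility — the beam at Y must follow the support down by 0.008333 ft: δ_0 − R_Y·δ_{YY} = 0.008333, so R_Y = (0.41214 − 0.008333)/0.028306 = 14.27 kip.

R_Y = 14.27 kip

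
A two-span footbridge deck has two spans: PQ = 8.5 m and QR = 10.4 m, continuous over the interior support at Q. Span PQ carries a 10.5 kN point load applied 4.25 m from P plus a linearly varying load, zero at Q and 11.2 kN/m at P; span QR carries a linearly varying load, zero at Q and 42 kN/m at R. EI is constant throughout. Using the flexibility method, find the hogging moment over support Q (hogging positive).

M_Q = 174.6 kN·m

Release continuity at Q by inserting a hinge; the redundant is the internal moment M_Q. The primary structure is two simply-supported spans PQ and QR.
Discontinuity in slope at Q on the released structure — sum the simple-span end rotations:
  span PQ: point load 10.5 at a = 4.25: Pab(L + a)/(6LEI) = 47.41/EI
  span PQ: triangular load, peak 11.2: 7w₀L³/(360EI) = 133.7/EI
  span QR: triangular load, peak 42: 7w₀L³/(360EI) = 918.6/EI
  relative rotation θ_0 = (181.2 + 918.6)/EI = 1100/EI
A unit hogging moment at Q produces rotation L₁/(3EI) + L₂/(3EI) = 6.3/EI.
Compatibility: M_Q·(L₁+L₂)/(3EI) = θ_0, giving M_Q = 174.6 kN·m (hogging).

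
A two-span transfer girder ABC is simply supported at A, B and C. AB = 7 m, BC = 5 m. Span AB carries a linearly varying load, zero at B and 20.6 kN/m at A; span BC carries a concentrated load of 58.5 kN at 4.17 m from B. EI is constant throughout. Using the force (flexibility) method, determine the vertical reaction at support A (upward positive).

Insert a hinge at B; M_B is the redundant, and each span becomes simply supported.
Rotations at B on the released spans (each span's end-slope, ×1/EI):
  span AB: triangular load, peak 20.6: 7w₀L³/(360EI) = 137.4/EI
  span BC: point load 58.5 at a = 4.17: Pab(L + b)/(6LEI) = 39.35/EI
  relative rotation θ_0 = (137.4 + 39.35)/EI = 176.7/EI
A unit hogging moment at B produces rotation L₁/(3EI) + L₂/(3EI) = 4/EI.
Compatibility: M_B·(L₁+L₂)/(3EI) = θ_0, giving M_B = 44.18 kN·m (hogging).
Span AB, ΣM about A with M_B applied at B: R_B^{AB}·7 = 168.2 + 44.18, so R_B^{AB} = 30.35 kN and R_A = 72.1 − 30.35 = 41.75 kN.

R_A = 41.75 kN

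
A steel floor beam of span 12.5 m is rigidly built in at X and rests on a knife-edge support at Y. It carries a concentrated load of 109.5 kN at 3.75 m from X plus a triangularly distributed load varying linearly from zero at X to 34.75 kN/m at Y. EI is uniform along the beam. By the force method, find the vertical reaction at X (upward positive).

Take the reaction at Y as the redundant and release it; the primary structure is a cantilever fixed at X.
Primary-structure tip deflection at Y by superposition:
  point load 109.5 at a = 3.75: Pa²(3L − a)/(6EI) = 8662/EI
  triangular load, peak 34.75 at the free end: 11w₀L⁴/(120EI) = 77769/EI
  δ_0 = 86431/EI
Flexibility coefficient — unit upward force at Y: δ_{YY} = L³/(3EI) = 651/EI.
The prop prevents deflection at Y: R_Y = δ_0/δ_{YY} = 86431/651 = 132.8 kN.
Vertical equilibrium: R_X = ΣP − R_Y = 326.7 − 132.8 = 193.9 kN.

R_X = 193.9 kN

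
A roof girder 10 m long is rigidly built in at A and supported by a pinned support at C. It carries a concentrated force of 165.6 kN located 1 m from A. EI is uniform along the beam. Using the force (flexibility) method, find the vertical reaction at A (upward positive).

Release the roller at C. Primary structure: cantilever fixed at A.
Primary-structure tip deflection at C by superposition:
  point load 165.6 at a = 1: Pa²(3L − a)/(6EI) = 800.4/EI
Flexibility coefficient — unit upward force at C: δ_{CC} = L³/(3EI) = 333.3/EI.
Compatibility at C: δ_0 − R_C·δ_{CC} = 0, so R_C = 800.4/333.3 = 2.401 kN.
Vertical equilibrium: R_A = ΣP − R_C = 165.6 − 2.401 = 163.2 kN.

R_A = 163.2 kN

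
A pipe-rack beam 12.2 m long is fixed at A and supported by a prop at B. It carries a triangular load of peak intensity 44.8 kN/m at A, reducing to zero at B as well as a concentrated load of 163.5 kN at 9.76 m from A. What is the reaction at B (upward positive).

R_B = 169.8 kN

Release the roller at B. Primary structure: cantilever fixed at A.
Downward deflection at the released point B due to the loads:
  triangular load, peak 44.8 at the fixed end: w₀L⁴/(30EI) = 33082/EI
  point load 163.5 at a = 9.76: Pa²(3L − a)/(6EI) = 69670/EI
  δ_0 = 102753/EI
Flexibility coefficient — unit upward force at B: δ_{BB} = L³/(3EI) = 605.3/EI.
Compatibility at B: δ_0 − R_B·δ_{BB} = 0, so R_B = 102753/605.3 = 169.8 kN.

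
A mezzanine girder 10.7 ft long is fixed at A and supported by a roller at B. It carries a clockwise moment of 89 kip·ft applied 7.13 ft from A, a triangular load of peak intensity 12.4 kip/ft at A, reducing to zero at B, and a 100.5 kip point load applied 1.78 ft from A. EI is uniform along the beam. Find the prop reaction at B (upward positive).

Choose R_B as the redundant. The primary structure is the cantilever fixed at A.
Deflection at B on the released cantilever, summing each load's contribution:
  clockwise couple 89 at a = 7.13: M₀a(2L − a)/(2EI) = 4528/EI
  triangular load, peak 12.4 at the fixed end: w₀L⁴/(30EI) = 5418/EI
  point load 100.5 at a = 1.78: Pa²(3L − a)/(6EI) = 1609/EI
  δ_0 = 11555/EI
Flexibility coefficient — unit upward force at B: δ_{BB} = L³/(3EI) = 408.3/EI.
The prop prevents deflection at B: R_B = δ_0/δ_{BB} = 11555/408.3 = 28.3 kip.

R_B = 28.3 kip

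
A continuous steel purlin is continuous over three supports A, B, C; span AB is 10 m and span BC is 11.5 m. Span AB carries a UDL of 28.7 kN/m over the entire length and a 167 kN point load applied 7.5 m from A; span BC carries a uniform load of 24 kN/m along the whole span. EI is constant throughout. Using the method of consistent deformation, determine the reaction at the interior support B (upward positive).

Insert a hinge at B; M_B is the redundant, and each span becomes simply supported.
End slopes at the hinge B, treating each span as simply supported:
  span AB: UDL 28.7: wL³/(24EI) = 1196/EI
  span AB: point load 167 at a = 7.5: Pab(L + a)/(6LEI) = 913.3/EI
  span BC: UDL 24: wL³/(24EI) = 1521/EI
  relative rotation θ_0 = (2109 + 1521)/EI = 3630/EI
A unit hogging moment at B produces rotation L₁/(3EI) + L₂/(3EI) = 7.167/EI.
Compatibility: M_B·(L₁+L₂)/(3EI) = θ_0, giving M_B = 506.5 kN·m (hogging).
Span AB, ΣM about A with M_B applied at B: R_B^{AB}·10 = 2688 + 506.5, so R_B^{AB} = 319.4 kN and R_A = 454 − 319.4 = 134.6 kN.
Span BC, ΣM about C: R_B^{BC}·11.5 = 1587 + 506.5, so R_B^{BC} = 182 kN and R_C = 276 − 182 = 93.96 kN.
R_B = 319.4 + 182 = 501.4 kN.

R_B = 501.4 kN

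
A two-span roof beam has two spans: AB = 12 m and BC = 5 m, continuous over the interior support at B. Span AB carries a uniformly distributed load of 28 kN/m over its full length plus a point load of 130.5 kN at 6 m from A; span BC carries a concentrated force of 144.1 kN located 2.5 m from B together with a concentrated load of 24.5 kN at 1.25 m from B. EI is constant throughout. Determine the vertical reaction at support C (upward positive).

Release continuity at B by inserting a hinge; the redundant is the internal moment M_B. The primary structure is two simply-supported spans AB and BC.
Rotations at B on the released spans (each span's end-slope, ×1/EI):
  span AB: UDL 28: wL³/(24EI) = 2016/EI
  span AB: point load 130.5 at a = 6: Pab(L + a)/(6LEI) = 1174/EI
  span BC: point load 144.1 at a = 2.5: Pab(L + b)/(6LEI) = 225.2/EI
  span BC: point load 24.5 at a = 1.25: Pab(L + b)/(6LEI) = 33.5/EI
  relative rotation θ_0 = (3190 + 258.7)/EI = 3449/EI
A unit hogging moment at B produces rotation L₁/(3EI) + L₂/(3EI) = 5.667/EI.
Slope continuity at B: θ_0 = M_B·5.667/EI, so M_B = 3449/5.667 = 608.7 kN·m (hogging).
Span BC, ΣM about C: R_B^{BC}·5 = 452.1 + 608.7, so R_B^{BC} = 212.2 kN and R_C = 168.6 − 212.2 = -43.56 kN.

R_C = -43.56 kN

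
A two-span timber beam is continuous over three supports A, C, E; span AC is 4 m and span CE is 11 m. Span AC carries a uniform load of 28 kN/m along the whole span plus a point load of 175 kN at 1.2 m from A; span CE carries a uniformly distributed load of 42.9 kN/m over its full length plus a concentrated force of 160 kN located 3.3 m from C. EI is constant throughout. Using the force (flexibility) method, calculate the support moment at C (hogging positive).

Release continuity at C by inserting a hinge; the redundant is the internal moment M_C. The primary structure is two simply-supported spans AC and CE.
Discontinuity in slope at C on the released structure — sum the simple-span end rotations:
  span AC: UDL 28: wL³/(24EI) = 74.67/EI
  span AC: point load 175 at a = 1.2: Pab(L + a)/(6LEI) = 127.4/EI
  span CE: UDL 42.9: wL³/(24EI) = 2379/EI
  span CE: point load 160 at a = 3.3: Pab(L + b)/(6LEI) = 1152/EI
  relative rotation θ_0 = (202.1 + 3531)/EI = 3733/EI
A unit hogging moment at C produces rotation L₁/(3EI) + L₂/(3EI) = 5/EI.
Compatibility: M_C·(L₁+L₂)/(3EI) = θ_0, giving M_C = 746.6 kN·m (hogging).

M_C = 746.6 kN·m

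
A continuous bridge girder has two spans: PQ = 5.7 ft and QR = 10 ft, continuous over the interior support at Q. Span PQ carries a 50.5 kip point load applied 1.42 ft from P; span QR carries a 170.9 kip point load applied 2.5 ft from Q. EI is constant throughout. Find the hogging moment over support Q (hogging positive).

M_Q = 190.8 kip·ft

Release continuity at Q by inserting a hinge; the redundant is the internal moment M_Q. The primary structure is two simply-supported spans PQ and QR.
Rotations at Q on the released spans (each span's end-slope, ×1/EI):
  span PQ: point load 50.5 at a = 1.42: Pab(L + a)/(6LEI) = 63.9/EI
  span QR: point load 170.9 at a = 2.5: Pab(L + b)/(6LEI) = 934.6/EI
  relative rotation θ_0 = (63.9 + 934.6)/EI = 998.5/EI
A unit hogging moment at Q produces rotation L₁/(3EI) + L₂/(3EI) = 5.233/EI.
Slope continuity at Q: θ_0 = M_Q·5.233/EI, so M_Q = 998.5/5.233 = 190.8 kip·ft (hogging).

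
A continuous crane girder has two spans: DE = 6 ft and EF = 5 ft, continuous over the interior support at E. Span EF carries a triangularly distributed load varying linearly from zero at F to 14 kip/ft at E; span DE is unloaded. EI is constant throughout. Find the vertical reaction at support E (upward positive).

Take M_E as the redundant. Released structure: two simple spans DE and EF with a hinge at E.
Rotations at E on the released spans (each span's end-slope, ×1/EI):
  span EF: triangular load, peak 14: w₀L³/(45EI) = 38.89/EI
  relative rotation θ_0 = (0 + 38.89)/EI = 38.89/EI
A unit hogging moment at E produces rotation L₁/(3EI) + L₂/(3EI) = 3.667/EI.
Slope continuity at E: θ_0 = M_E·3.667/EI, so M_E = 38.89/3.667 = 10.61 kip·ft (hogging).
Span DE, ΣM about D with M_E applied at E: R_E^{DE}·6 = 0 + 10.61, so R_E^{DE} = 1.768 kip and R_D = 0 − 1.768 = -1.768 kip.
Span EF, ΣM about F: R_E^{EF}·5 = 116.7 + 10.61, so R_E^{EF} = 25.45 kip and R_F = 35 − 25.45 = 9.545 kip.
R_E = 1.768 + 25.45 = 27.22 kip.

R_E = 27.22 kip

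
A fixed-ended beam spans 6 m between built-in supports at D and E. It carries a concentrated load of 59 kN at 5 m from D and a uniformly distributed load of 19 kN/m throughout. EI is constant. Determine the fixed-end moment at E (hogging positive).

M_E = 97.97 kN·m

Take the two fixed-end moments M_D, M_E as redundants; the released structure is the simple span DE.
End rotations of the released simple span under the applied load (×1/EI):
  at D: point load 59 at a = 5: Pab(L + b)/(6LEI) = 57.36/EI
  at E: point load 59 at a = 5: Pab(L + a)/(6LEI) = 90.14/EI
  at D: UDL 19: wL³/(24EI) = 171/EI
  at E: UDL 19: wL³/(24EI) = 171/EI
  θ_D0 = 228.4/EI,  θ_E0 = 261.1/EI
Flexibility coefficients: a unit moment at one end gives L/(3EI) there and L/(6EI) at the far end, so f₁₁ = f₂₂ = 2/EI and f₁₂ = f₂₁ = 1/EI.
Compatibility — zero rotation at each built-in end:
  2 M_D + 1 M_E = 228.4
  1 M_D + 2 M_E = 261.1
Solving the pair gives M_D = 65.19 kN·m and M_E = 97.97 kN·m (hogging).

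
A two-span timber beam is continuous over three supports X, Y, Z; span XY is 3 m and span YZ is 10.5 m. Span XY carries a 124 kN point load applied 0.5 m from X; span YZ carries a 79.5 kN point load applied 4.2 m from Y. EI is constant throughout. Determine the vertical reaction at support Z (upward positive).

R_Z = 19.29 kN

Release continuity at Y by inserting a hinge; the redundant is the internal moment M_Y. The primary structure is two simply-supported spans XY and YZ.
Rotations at Y on the released spans (each span's end-slope, ×1/EI):
  span XY: point load 124 at a = 0.5: Pab(L + a)/(6LEI) = 30.14/EI
  span YZ: point load 79.5 at a = 4.2: Pab(L + b)/(6LEI) = 561/EI
  relative rotation θ_0 = (30.14 + 561)/EI = 591.1/EI
A unit hogging moment at Y produces rotation L₁/(3EI) + L₂/(3EI) = 4.5/EI.
Slope continuity at Y: θ_0 = M_Y·4.5/EI, so M_Y = 591.1/4.5 = 131.4 kN·m (hogging).
Span YZ, ΣM about Z: R_Y^{YZ}·10.5 = 500.9 + 131.4, so R_Y^{YZ} = 60.21 kN and R_Z = 79.5 − 60.21 = 19.29 kN.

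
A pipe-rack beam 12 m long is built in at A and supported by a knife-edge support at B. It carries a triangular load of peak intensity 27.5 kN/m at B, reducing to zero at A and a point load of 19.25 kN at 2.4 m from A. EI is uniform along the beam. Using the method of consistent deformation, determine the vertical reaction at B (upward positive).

R_B = 91.83 kN

Release the roller at B. Primary structure: cantilever fixed at A.
Free-end deflection of the primary structure under the applied loading (downward +):
  triangular load, peak 27.5 at the free end: 11w₀L⁴/(120EI) = 52272/EI
  point load 19.25 at a = 2.4: Pa²(3L − a)/(6EI) = 620.9/EI
  δ_0 = 52893/EI
Flexibility coefficient — unit upward force at B: δ_{BB} = L³/(3EI) = 576/EI.
Compatibility at B: δ_0 − R_B·δ_{BB} = 0, so R_B = 52893/576 = 91.83 kN.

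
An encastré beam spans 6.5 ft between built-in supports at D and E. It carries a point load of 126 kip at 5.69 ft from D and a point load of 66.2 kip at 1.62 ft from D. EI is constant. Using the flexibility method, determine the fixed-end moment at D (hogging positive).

M_D = 71.58 kip·ft

Release both end moments; the primary structure is a simply-supported span DE with redundants M_D and M_E.
Simple-span end rotations at D and E under the given loads:
  at D: point load 126 at a = 5.69: Pab(L + b)/(6LEI) = 108.8/EI
  at E: point load 126 at a = 5.69: Pab(L + a)/(6LEI) = 181.5/EI
  at D: point load 66.2 at a = 1.62: Pab(L + b)/(6LEI) = 152.7/EI
  at E: point load 66.2 at a = 1.62: Pab(L + a)/(6LEI) = 109/EI
  θ_D0 = 261.6/EI,  θ_E0 = 290.5/EI
Flexibility coefficients: a unit moment at one end gives L/(3EI) there and L/(6EI) at the far end, so f₁₁ = f₂₂ = 2.167/EI and f₁₂ = f₂₁ = 1.083/EI.
Compatibility — zero rotation at each built-in end:
  2.167 M_D + 1.083 M_E = 261.6
  1.083 M_D + 2.167 M_E = 290.5
Solving the pair gives M_D = 71.58 kip·ft and M_E = 98.28 kip·ft (hogging).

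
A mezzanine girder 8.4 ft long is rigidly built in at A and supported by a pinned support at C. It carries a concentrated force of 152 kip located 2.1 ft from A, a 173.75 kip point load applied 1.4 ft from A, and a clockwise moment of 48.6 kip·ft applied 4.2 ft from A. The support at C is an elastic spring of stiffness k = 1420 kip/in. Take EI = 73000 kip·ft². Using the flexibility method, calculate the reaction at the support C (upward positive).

Take the reaction at C as the redundant and release it; the primary structure is a cantilever fixed at A.
Deflection at C on the released cantilever, summing each load's contribution:
  point load 152 at a = 2.1: Pa²(3L − a)/(6EI) = 2581/EI
  point load 173.75 at a = 1.4: Pa²(3L − a)/(6EI) = 1351/EI
  clockwise couple 48.6 at a = 4.2: M₀a(2L − a)/(2EI) = 1286/EI
  δ_0 = 5218/EI
Tip deflection under a unit load at C: L³/(3EI) = 197.6/EI.
With EI = 73000 kip·ft²: δ_0 = 0.071473 ft and δ_{CC} = 0.002706 ft/kip.
Compatibility — the spring shortens by R_C/k under the reaction it provides: δ_0 − R_C·δ_{CC} = R_C/k. With 1/k = 1/(1420×12) ft/kip = 0.000059 ft/kip, R_C = δ_0 / (δ_{CC} + 1/k) = 0.071473 / (0.002706 + 0.000059) = 25.85 kip.

R_C = 25.85 kip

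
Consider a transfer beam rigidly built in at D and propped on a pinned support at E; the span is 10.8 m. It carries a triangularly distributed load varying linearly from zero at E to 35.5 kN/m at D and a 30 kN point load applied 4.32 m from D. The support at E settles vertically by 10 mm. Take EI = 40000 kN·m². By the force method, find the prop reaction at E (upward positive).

Take the reaction at E as the redundant and release it; the primary structure is a cantilever fixed at D.
Downward deflection at the released point E due to the loads:
  triangular load, peak 35.5 at the fixed end: w₀L⁴/(30EI) = 16099/EI
  point load 30 at a = 4.32: Pa²(3L − a)/(6EI) = 2620/EI
  δ_0 = 18719/EI
Flexibility coefficient — unit upward force at E: δ_{EE} = L³/(3EI) = 419.9/EI.
With EI = 40000 kN·m²: δ_0 = 0.46798 m and δ_{EE} = 0.010498 m/kN.
Compatibility — the beam at E must follow the support down by 0.01 m: δ_0 − R_E·δ_{EE} = 0.01, so R_E = (0.46798 − 0.01)/0.010498 = 43.63 kN.

R_E = 43.63 kN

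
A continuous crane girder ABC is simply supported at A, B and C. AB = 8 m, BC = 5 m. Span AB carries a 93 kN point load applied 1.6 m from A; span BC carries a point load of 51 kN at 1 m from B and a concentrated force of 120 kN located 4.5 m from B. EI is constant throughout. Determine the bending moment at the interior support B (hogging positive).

M_B = 69.5 kN·m

Insert a hinge at B; M_B is the redundant, and each span becomes simply supported.
Discontinuity in slope at B on the released structure — sum the simple-span end rotations:
  span AB: point load 93 at a = 1.6: Pab(L + a)/(6LEI) = 190.5/EI
  span BC: point load 51 at a = 1: Pab(L + b)/(6LEI) = 61.2/EI
  span BC: point load 120 at a = 4.5: Pab(L + b)/(6LEI) = 49.5/EI
  relative rotation θ_0 = (190.5 + 110.7)/EI = 301.2/EI
A unit hogging moment at B produces rotation L₁/(3EI) + L₂/(3EI) = 4.333/EI.
Slope continuity at B: θ_0 = M_B·4.333/EI, so M_B = 301.2/4.333 = 69.5 kN·m (hogging).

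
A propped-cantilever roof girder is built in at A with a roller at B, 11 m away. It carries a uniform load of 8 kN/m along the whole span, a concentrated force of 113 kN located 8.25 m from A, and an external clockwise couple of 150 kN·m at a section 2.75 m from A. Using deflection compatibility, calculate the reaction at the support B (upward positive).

Take the reaction at B as the redundant and release it; the primary structure is a cantilever fixed at A.
Deflection at B on the released cantilever, summing each load's contribution:
  UDL 8: wL⁴/(8EI) = 14641/EI
  point load 113 at a = 8.25: Pa²(3L − a)/(6EI) = 31726/EI
  clockwise couple 150 at a = 2.75: M₀a(2L − a)/(2EI) = 3970/EI
  δ_0 = 50337/EI
Flexibility coefficient — unit upward force at B: δ_{BB} = L³/(3EI) = 443.7/EI.
Compatibility at B: δ_0 − R_B·δ_{BB} = 0, so R_B = 50337/443.7 = 113.5 kN.

R_B = 113.5 kN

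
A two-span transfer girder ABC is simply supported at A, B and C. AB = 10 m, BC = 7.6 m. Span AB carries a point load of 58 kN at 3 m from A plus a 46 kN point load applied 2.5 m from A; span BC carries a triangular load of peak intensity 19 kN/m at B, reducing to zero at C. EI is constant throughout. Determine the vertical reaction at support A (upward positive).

Release continuity at B by inserting a hinge; the redundant is the internal moment M_B. The primary structure is two simply-supported spans AB and BC.
Rotations at B on the released spans (each span's end-slope, ×1/EI):
  span AB: point load 58 at a = 3: Pab(L + a)/(6LEI) = 263.9/EI
  span AB: point load 46 at a = 2.5: Pab(L + a)/(6LEI) = 179.7/EI
  span BC: triangular load, peak 19: w₀L³/(45EI) = 185.3/EI
  relative rotation θ_0 = (443.6 + 185.3)/EI = 628.9/EI
A unit hogging moment at B produces rotation L₁/(3EI) + L₂/(3EI) = 5.867/EI.
Slope continuity at B: θ_0 = M_B·5.867/EI, so M_B = 628.9/5.867 = 107.2 kN·m (hogging).
Span AB, ΣM about A with M_B applied at B: R_B^{AB}·10 = 289 + 107.2, so R_B^{AB} = 39.62 kN and R_A = 104 − 39.62 = 64.38 kN.

R_A = 64.38 kN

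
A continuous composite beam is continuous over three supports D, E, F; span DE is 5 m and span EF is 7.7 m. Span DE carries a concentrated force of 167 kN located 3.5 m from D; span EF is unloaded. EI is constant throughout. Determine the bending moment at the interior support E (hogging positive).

Take M_E as the redundant. Released structure: two simple spans DE and EF with a hinge at E.
Rotations at E on the released spans (each span's end-slope, ×1/EI):
  span DE: point load 167 at a = 3.5: Pab(L + a)/(6LEI) = 248.4/EI
  relative rotation θ_0 = (248.4 + 0)/EI = 248.4/EI
A unit hogging moment at E produces rotation L₁/(3EI) + L₂/(3EI) = 4.233/EI.
Compatibility: M_E·(L₁+L₂)/(3EI) = θ_0, giving M_E = 58.68 kN·m (hogging).

M_E = 58.68 kN·m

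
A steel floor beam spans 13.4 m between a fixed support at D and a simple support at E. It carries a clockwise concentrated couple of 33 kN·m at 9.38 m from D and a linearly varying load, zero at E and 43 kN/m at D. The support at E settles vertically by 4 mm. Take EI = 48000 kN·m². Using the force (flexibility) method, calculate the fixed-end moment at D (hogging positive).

Choose R_E as the redundant. The primary structure is the cantilever fixed at D.
Deflection at E on the released cantilever, summing each load's contribution:
  clockwise couple 33 at a = 9.38: M₀a(2L − a)/(2EI) = 2696/EI
  triangular load, peak 43 at the fixed end: w₀L⁴/(30EI) = 46213/EI
  δ_0 = 48909/EI
Flexibility coefficient — unit upward force at E: δ_{EE} = L³/(3EI) = 802/EI.
With EI = 48000 kN·m²: δ_0 = 1.0189 m and δ_{EE} = 0.016709 m/kN.
Compatibility — the beam at E must follow the support down by 0.004 m: δ_0 − R_E·δ_{EE} = 0.004, so R_E = (1.0189 − 0.004)/0.016709 = 60.74 kN.
Moment equilibrium about D: M_D = Σ(load moments about D) − R_E·L = 1320 − 60.74×13.4 = 505.9 kN·m.

M_D = 505.9 kN·m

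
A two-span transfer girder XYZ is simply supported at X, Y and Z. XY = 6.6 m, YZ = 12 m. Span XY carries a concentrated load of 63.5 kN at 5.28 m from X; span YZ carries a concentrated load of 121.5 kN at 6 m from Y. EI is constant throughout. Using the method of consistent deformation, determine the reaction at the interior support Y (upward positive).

Take M_Y as the redundant. Released structure: two simple spans XY and YZ with a hinge at Y.
Rotations at Y on the released spans (each span's end-slope, ×1/EI):
  span XY: point load 63.5 at a = 5.28: Pab(L + a)/(6LEI) = 132.8/EI
  span YZ: point load 121.5 at a = 6: Pab(L + b)/(6LEI) = 1094/EI
  relative rotation θ_0 = (132.8 + 1094)/EI = 1226/EI
A unit hogging moment at Y produces rotation L₁/(3EI) + L₂/(3EI) = 6.2/EI.
Compatibility: M_Y·(L₁+L₂)/(3EI) = θ_0, giving M_Y = 197.8 kN·m (hogging).
Span XY, ΣM about X with M_Y applied at Y: R_Y^{XY}·6.6 = 335.3 + 197.8, so R_Y^{XY} = 80.77 kN and R_X = 63.5 − 80.77 = -17.27 kN.
Span YZ, ΣM about Z: R_Y^{YZ}·12 = 729 + 197.8, so R_Y^{YZ} = 77.23 kN and R_Z = 121.5 − 77.23 = 44.27 kN.
R_Y = 80.77 + 77.23 = 158 kN.

R_Y = 158 kN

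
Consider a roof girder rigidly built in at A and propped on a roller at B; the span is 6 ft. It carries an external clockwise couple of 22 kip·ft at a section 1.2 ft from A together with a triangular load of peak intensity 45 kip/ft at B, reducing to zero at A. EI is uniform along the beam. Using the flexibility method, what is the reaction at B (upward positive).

Take the reaction at B as the redundant and release it; the primary structure is a cantilever fixed at A.
Free-end deflection of the primary structure under the applied loading (downward +):
  clockwise couple 22 at a = 1.2: M₀a(2L − a)/(2EI) = 142.6/EI
  triangular load, peak 45 at the free end: 11w₀L⁴/(120EI) = 5346/EI
  δ_0 = 5489/EI
Flexibility coefficient — unit upward force at B: δ_{BB} = L³/(3EI) = 72/EI.
Compatibility at B: δ_0 − R_B·δ_{BB} = 0, so R_B = 5489/72 = 76.23 kip.

R_B = 76.23 kip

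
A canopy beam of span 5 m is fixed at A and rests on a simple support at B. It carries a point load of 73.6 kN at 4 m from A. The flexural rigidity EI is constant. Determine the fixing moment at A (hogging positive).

M_A = 35.33 kN·m

Remove the prop at B; the released (primary) structure is a cantilever built in at A.
Downward deflection at the released point B due to the loads:
  point load 73.6 at a = 4: Pa²(3L − a)/(6EI) = 2159/EI
Flexibility coefficient — unit upward force at B: δ_{BB} = L³/(3EI) = 41.67/EI.
Compatibility at B: δ_0 − R_B·δ_{BB} = 0, so R_B = 2159/41.67 = 51.81 kN.
Moment equilibrium about A: M_A = Σ(load moments about A) − R_B·L = 294.4 − 51.81×5 = 35.33 kN·m.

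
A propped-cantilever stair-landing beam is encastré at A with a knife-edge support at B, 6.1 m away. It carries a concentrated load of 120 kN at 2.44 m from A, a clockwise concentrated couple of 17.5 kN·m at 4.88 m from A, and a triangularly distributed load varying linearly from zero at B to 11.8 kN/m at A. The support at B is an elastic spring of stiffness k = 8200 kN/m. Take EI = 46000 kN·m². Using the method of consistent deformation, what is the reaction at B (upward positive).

R_B = 33.78 kN

Choose R_B as the redundant. The primary structure is the cantilever fixed at A.
Deflection at B on the released cantilever, summing each load's contribution:
  point load 120 at a = 2.44: Pa²(3L − a)/(6EI) = 1888/EI
  clockwise couple 17.5 at a = 4.88: M₀a(2L − a)/(2EI) = 312.6/EI
  triangular load, peak 11.8 at the fixed end: w₀L⁴/(30EI) = 544.6/EI
  δ_0 = 2746/EI
Tip deflection under a unit load at B: L³/(3EI) = 75.66/EI.
With EI = 46000 kN·m²: δ_0 = 0.059688 m and δ_{BB} = 0.001645 m/kN.
Compatibility — the spring shortens by R_B/k under the reaction it provides: δ_0 − R_B·δ_{BB} = R_B/k. With 1/k = 0.000122 m/kN, R_B = δ_0 / (δ_{BB} + 1/k) = 0.059688 / (0.001645 + 0.000122) = 33.78 kN.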